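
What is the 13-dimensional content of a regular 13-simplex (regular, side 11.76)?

For a regular n-simplex with edge a, V = (a^n / n!)·√((n+1)/2^n). With a=11.76, n=13: V ≈ 546.241.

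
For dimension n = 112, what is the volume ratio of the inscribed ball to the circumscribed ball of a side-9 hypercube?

V_in/V_out = n^(-n/2) = 112^(-112/2) ≈ 1.75304e-115.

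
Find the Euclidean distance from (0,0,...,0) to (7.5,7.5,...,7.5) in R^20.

d = √(7.5² + 7.5² + ... + 7.5²) [20 terms] = √(20·7.5²) = 7.5√20 ≈ 33.541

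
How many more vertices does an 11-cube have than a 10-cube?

The 11-cube has 2^11 = 2048 vertices. The 10-cube has 2^10 = 1024 vertices. Difference: 2048 - 1024 = 1024.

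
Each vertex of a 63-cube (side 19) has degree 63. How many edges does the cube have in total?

The 63-cube has n·2^(n-1) = 63·2^62 = 63·4611686018427387904 = 290536219160925437952 edges.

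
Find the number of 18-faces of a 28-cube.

f_18(28-cube) = (28 choose 18) · 2^10 = 13438064640.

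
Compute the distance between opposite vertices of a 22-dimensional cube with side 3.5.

Diagonal = √22 · 3.5 ≈ 16.4165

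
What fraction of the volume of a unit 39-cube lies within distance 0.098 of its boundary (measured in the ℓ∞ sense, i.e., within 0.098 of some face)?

The inner cube has side 1-2·0.098 = 0.804 and volume (0.804)^39 ≈ 0.0002018, so the shell holds 0.999798 of the volume.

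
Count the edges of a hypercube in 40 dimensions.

Each of the 2^40 = 1099511627776 vertices has degree 40; total edges = 40·2^40/2 = 21990232555520.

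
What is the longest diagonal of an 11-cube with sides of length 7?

Diagonal = √11 · 7 ≈ 23.2164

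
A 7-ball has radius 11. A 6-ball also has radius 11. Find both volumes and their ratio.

V_7(11) ≈ 9.20723e+07. V_6(11) ≈ 9.15492e+06. Ratio V_7/V_6 ≈ 10.06.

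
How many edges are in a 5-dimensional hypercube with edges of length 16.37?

Number of 1-faces = C(5,1) · 2^(5-1) = 5 · 16 = 80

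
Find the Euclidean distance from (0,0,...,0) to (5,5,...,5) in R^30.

The space diagonal of an n-cube of side s is s√n. Here 5·√30 ≈ 27.3861.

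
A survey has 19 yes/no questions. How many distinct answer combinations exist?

An n-cube has 2^n vertices; for n = 19 that is 2^19 = 524288.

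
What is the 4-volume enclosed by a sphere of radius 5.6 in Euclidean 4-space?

Volume = π^{4/2}·(5.6)^4/Γ(3) ≈ 4853.13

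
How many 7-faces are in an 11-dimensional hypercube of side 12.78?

f_7(11-cube) = (11 choose 7) · 2^4 = 5280.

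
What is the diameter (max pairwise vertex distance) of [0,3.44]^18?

The space diagonal of an n-cube of side s is s√n. Here 3.44·√18 ≈ 14.5947.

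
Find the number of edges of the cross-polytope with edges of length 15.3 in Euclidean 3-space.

Each 1-face is the convex hull of 2 vertices, one chosen as ±e_i from each of 2 distinct axes: 2^2·C(3,2) = 12.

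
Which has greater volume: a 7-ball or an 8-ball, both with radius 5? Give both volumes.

V_7(5) ≈ 369122. V_8(5) ≈ 1.58543e+06. The 8-ball is larger.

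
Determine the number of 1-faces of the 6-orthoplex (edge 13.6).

Number of 1-faces = 2^(1+1) · C(6,1+1) = 4 · 15 = 60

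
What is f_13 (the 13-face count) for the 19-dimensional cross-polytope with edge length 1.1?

Number of 13-faces = 2^(13+1) · C(19,13+1) = 16384 · 11628 = 190513152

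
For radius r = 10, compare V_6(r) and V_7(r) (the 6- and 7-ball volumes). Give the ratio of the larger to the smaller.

V_6(10) ≈ 5.16771e+06, V_7(10) ≈ 4.72477e+07. The 7-ball is larger by a factor of 9.143.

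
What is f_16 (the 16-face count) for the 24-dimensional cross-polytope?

Number of 16-faces = 2^(16+1) · C(24,16+1) = 131072 · 346104 = 45364543488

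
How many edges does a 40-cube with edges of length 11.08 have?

Number of 1-faces = C(40,1)·2^(40-1) = 40·549755813888 = 21990232555520.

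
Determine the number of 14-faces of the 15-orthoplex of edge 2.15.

An n-cross-polytope has 2^(k+1)·C(n,k+1) k-faces. Here 2^15·C(15,15) = 32768·1 = 32768.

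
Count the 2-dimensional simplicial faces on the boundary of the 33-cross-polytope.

An n-cross-polytope has 2^(k+1)·C(n,k+1) k-faces. Here 2^3·C(33,3) = 8·5456 = 43648.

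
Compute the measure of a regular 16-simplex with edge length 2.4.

V = (2.4^16 / 16!) · √((16+1) / 2^16) ≈ 9.32706e-10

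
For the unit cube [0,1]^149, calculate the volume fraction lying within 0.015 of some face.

1 - (1 - 2·0.015)^149 = 1 - 0.97^149 ≈ 0.98931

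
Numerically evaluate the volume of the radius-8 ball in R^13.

V = 70368744177664·π^6/135135 ≈ 5.00623e+11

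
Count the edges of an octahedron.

f_1(3-orthoplex) = 2^2 · (3 choose 2) = 12.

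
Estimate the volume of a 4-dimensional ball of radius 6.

Volume = π^{4/2}·(6)^4/Γ(3) = 648·π^2 ≈ 6395.5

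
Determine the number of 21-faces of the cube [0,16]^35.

An n-cube has C(n,k)·2^(n-k) k-faces. Here C(35,21)·2^14 = 2319959400·16384 = 38010214809600.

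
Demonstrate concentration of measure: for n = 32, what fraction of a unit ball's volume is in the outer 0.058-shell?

1 - (1-0.058)^32 ≈ 0.852215 ≈ 85.22%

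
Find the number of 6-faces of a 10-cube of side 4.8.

An n-cube has C(n,k)·2^(n-k) k-faces. Here C(10,6)·2^4 = 210·16 = 3360.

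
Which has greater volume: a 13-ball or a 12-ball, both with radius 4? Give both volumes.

V_13(4) ≈ 6.11113e+07. V_12(4) ≈ 2.2402e+07. The 13-ball is larger.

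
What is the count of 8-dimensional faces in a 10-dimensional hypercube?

Number of 8-faces = C(10,8) · 2^(10-8) = 45 · 4 = 180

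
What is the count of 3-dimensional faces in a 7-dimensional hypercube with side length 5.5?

An n-cube has C(n,k)·2^(n-k) k-faces. Here C(7,3)·2^4 = 35·16 = 560.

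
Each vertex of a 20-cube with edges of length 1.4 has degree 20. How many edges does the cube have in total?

Number of 1-faces = C(20,1)·2^(20-1) = 20·524288 = 10485760.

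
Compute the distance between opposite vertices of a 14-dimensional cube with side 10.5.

d = √(10.5² + 10.5² + ... + 10.5²) [14 terms] = √(14·10.5²) = 10.5√14 ≈ 39.2874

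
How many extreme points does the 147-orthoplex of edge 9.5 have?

The vertices are ±e_1, ..., ±e_147, so there are 2·147 = 294.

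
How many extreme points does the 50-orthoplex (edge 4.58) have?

An n-cross-polytope has 2n vertices; here n = 50, giving 100.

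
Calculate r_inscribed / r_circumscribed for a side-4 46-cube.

r_in = 4/2 (half the side); r_out = 4√46/2 (half the diagonal). Ratio = 1/√46 ≈ 0.147442.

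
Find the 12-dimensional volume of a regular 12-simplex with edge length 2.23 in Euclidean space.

Volume = 2.23^12 · √(13/2^12) / 12! ≈ 1.77874e-06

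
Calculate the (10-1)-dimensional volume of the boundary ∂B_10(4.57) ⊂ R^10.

|∂B_10(4.57)| ≈ 2.21725e+07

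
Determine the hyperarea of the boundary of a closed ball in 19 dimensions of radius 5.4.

S = n·V_n(r)/r = 19·V_19(5.4)/5.4 (volume-to-surface relation), giving 1.35029e+13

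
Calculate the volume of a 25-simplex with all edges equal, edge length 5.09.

For a regular n-simplex with edge a, V = (a^n / n!)·√((n+1)/2^n). With a=5.09, n=25: V ≈ 2.64186e-11.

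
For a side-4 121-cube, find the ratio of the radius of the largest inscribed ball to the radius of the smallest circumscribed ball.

r_in = 4/2 (half the side); r_out = 4√121/2 (half the diagonal). Ratio = 1/√121 ≈ 0.0909091.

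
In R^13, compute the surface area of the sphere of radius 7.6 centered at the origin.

S_13(7.6) = 2·π^(13/2)·(7.6)^12 / Γ(13/2) ≈ 4.3959e+11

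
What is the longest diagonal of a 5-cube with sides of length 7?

||(7,7,...,7)|| = √(5)·7 ≈ 15.6525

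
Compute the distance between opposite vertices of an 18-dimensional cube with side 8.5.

Diagonal = √18 · 8.5 ≈ 36.0624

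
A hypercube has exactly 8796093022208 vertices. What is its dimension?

The n-cube has 2^n vertices, and 8796093022208 = 2^43, so n = 43.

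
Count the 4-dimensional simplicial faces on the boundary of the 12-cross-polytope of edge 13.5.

Each 4-face is the convex hull of 5 vertices, one chosen as ±e_i from each of 5 distinct axes: 2^5·C(12,5) = 25344.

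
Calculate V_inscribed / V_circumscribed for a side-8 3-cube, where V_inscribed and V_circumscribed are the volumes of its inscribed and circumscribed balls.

The radii are 8/2 and 8√3/2, so the volume ratio is (1/√3)^3 = 3^{-3/2} ≈ 0.19245.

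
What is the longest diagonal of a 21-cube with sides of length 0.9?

||(0.9,0.9,...,0.9)|| = √(21)·0.9 ≈ 4.12432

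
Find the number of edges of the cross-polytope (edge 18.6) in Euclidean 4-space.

f_1(4-orthoplex) = 2^2 · (4 choose 2) = 24.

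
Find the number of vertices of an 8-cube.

Number of vertices = 2^8 = 256.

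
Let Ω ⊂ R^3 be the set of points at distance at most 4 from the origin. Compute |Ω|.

V = 256·π/3 ≈ 268.083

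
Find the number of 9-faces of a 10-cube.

An n-cube has C(n,k)·2^(n-k) k-faces. Here C(10,9)·2^1 = 10·2 = 20.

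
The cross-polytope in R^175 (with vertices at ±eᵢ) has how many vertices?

An n-cross-polytope has 2n vertices; here n = 175, giving 350.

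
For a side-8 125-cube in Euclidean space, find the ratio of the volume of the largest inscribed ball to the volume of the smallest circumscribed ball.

V_in / V_out = (r_in/r_out)^125 = (1/√125)^125 = 125^(-125/2) ≈ 8.77252e-132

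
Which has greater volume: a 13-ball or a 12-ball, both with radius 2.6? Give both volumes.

V_13(2.6) ≈ 225941. V_12(2.6) ≈ 127423. The 13-ball is larger.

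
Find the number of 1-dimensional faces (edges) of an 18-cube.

Each of the 2^18 = 262144 vertices has degree 18; total edges = 18·2^18/2 = 2359296.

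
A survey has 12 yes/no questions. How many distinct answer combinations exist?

Number of vertices = 2^12 = 4096.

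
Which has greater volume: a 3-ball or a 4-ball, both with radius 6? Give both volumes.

V_3(6) ≈ 904.779. V_4(6) ≈ 6395.5. The 4-ball is larger.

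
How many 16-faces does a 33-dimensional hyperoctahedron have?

Each 16-face is the convex hull of 17 vertices, one chosen as ±e_i from each of 17 distinct axes: 2^17·C(33,17) = 152935217233920.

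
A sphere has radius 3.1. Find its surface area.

|∂B_3(3.1)| = 4πr² = 4π·(3.1)² ≈ 120.763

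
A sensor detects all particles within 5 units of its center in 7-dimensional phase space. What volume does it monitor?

V_7(5) = π^(7/2) · (5)^7 / Γ(7/2 + 1) = 250000·π^3/21 ≈ 369122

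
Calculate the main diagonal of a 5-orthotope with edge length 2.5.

The space diagonal of an n-cube of side s is s√n. Here 2.5·√5 ≈ 5.59017.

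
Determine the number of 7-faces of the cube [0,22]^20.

f_7(20-cube) = (20 choose 7) · 2^13 = 635043840.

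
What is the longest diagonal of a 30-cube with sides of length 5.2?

||(5.2,5.2,...,5.2)|| = √(30)·5.2 ≈ 28.4816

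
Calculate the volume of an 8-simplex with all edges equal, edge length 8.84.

V = (8.84^8 / 8!) · √((8+1) / 2^8) ≈ 173.42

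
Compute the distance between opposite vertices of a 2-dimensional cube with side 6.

The space diagonal of an n-cube of side s is s√n. Here 6·√2 ≈ 8.48528.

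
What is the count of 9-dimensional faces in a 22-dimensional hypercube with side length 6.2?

An n-cube has C(n,k)·2^(n-k) k-faces. Here C(22,9)·2^13 = 497420·8192 = 4074864640.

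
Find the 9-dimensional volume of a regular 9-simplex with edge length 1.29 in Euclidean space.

Volume = 1.29^9 · √(10/2^9) / 9! ≈ 3.80986e-06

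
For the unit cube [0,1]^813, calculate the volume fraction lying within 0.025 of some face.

The inner cube has side 1-2·0.025 = 0.95 and volume (0.95)^813 ≈ 7.75e-19, so the shell holds 1 - 7.75e-19 of the volume.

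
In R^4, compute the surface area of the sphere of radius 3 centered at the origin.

S = n·V_n(r)/r = 4·V_4(3)/3 (volume-to-surface relation), giving 54·π^2 ≈ 532.959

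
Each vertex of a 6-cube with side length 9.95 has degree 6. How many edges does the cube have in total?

The 6-cube has n·2^(n-1) = 6·2^5 = 6·32 = 192 edges.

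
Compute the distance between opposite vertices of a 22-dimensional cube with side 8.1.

d = √(8.1² + 8.1² + ... + 8.1²) [22 terms] = √(22·8.1²) = 8.1√22 ≈ 37.9924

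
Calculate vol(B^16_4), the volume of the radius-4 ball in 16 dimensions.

Volume = π^{16/2}·(4)^16/Γ(9) = 33554432·π^8/315 ≈ 1.01074e+09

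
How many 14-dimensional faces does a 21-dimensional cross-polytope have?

f_14(21-orthoplex) = 2^15 · (21 choose 15) = 1778122752.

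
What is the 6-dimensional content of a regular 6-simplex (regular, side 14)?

For a regular n-simplex with edge a, V = (a^n / n!)·√((n+1)/2^n). With a=14, n=6: V ≈ 3458.56.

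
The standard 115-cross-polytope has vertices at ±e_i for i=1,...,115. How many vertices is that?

The 115-dimensional cross-polytope has 2n = 2·115 = 230 vertices.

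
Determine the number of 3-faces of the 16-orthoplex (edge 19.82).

Number of 3-faces = 2^(3+1) · C(16,3+1) = 16 · 1820 = 29120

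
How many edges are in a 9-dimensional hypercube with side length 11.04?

Number of 1-faces = C(9,1) · 2^(9-1) = 9 · 256 = 2304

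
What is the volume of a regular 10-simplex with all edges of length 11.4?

V_10 = √(11) · 11.4^10 / (10! · 2^(10/2)) ≈ 1058.84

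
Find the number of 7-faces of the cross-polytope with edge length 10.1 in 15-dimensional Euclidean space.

Each 7-face is the convex hull of 8 vertices, one chosen as ±e_i from each of 8 distinct axes: 2^8·C(15,8) = 1647360.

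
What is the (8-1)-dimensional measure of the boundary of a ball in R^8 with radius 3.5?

S = n·V_n(r)/r = 8·V_8(3.5)/3.5 (volume-to-surface relation), giving 823543·π^4/384 ≈ 208908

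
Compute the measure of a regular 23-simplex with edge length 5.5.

Volume = 5.5^23 · √(24/2^23) / 23! ≈ 6.98406e-09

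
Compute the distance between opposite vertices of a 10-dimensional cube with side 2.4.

The space diagonal of an n-cube of side s is s√n. Here 2.4·√10 ≈ 7.58947.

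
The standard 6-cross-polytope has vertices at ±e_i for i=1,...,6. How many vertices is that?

An n-cross-polytope has 2n vertices; here n = 6, giving 12.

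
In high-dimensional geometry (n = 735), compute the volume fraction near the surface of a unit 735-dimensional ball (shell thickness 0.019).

1 - (1-0.019)^735 ≈ 0.9999992471 ≈ 99.999925%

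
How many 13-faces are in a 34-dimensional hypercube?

Choose 13 of 34 axes to span the face (C(34,13) = 927983760 ways), then fix each of the remaining 21 coordinates at one of its two extreme values (2^21 = 2097152 ways): 927983760·2097152 = 1946122998251520.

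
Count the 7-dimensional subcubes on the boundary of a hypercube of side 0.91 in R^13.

f_7(13-cube) = (13 choose 7) · 2^6 = 109824.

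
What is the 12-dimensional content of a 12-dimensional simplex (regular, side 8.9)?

Volume = 8.9^12 · √(13/2^12) / 12! ≈ 29.0492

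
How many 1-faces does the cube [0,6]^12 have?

The 12-cube has n·2^(n-1) = 12·2^11 = 12·2048 = 24576 edges.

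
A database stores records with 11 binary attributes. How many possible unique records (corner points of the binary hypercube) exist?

Each vertex is a binary string of length 11, so there are 2^11 = 2048.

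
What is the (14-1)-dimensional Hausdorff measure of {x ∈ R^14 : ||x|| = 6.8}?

S_14(6.8) = 2·π^(14/2)·(6.8)^13 / Γ(14/2) ≈ 5.57651e+11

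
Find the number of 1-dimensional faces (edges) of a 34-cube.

The 34-cube has n·2^(n-1) = 34·2^33 = 34·8589934592 = 292057776128 edges.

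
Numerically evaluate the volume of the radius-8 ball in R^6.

Volume = π^{6/2}·(8)^6/Γ(4) = 131072·π^3/3 ≈ 1.35468e+06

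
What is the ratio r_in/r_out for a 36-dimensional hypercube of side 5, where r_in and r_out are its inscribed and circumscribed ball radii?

r_in / r_out = (5/2) / (5√36/2) = 1/√36 ≈ 0.166667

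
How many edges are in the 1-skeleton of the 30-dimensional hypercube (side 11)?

Each of the 2^30 = 1073741824 vertices has degree 30; total edges = 30·2^30/2 = 16106127360.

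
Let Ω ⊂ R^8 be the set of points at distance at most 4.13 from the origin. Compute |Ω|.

V_8(4.13) = π^(8/2) · (4.13)^8 / Γ(8/2 + 1) ≈ 343549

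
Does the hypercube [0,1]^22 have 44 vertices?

False. The 22-cube has 2^22 = 4194304 vertices.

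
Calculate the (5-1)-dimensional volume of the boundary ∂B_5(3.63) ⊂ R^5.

The surface area of an n-ball is 2π^(n/2) r^(n-1) / Γ(n/2). For n=5, r=3.63: 4569.78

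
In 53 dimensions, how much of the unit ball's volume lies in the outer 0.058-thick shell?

1 - (1-0.058)^53 ≈ 0.95786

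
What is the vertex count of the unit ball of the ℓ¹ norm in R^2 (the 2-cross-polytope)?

An n-cross-polytope has 2n vertices; here n = 2, giving 4.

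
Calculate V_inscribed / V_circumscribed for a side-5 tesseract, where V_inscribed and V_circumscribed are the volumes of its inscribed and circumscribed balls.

V_in / V_out = (r_in/r_out)^4 = (1/√4)^4 = 4^(-4/2) ≈ 0.0625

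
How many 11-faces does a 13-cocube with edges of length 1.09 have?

Each 11-face is the convex hull of 12 vertices, one chosen as ±e_i from each of 12 distinct axes: 2^12·C(13,12) = 53248.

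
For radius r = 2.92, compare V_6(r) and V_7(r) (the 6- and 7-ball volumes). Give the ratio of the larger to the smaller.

V_6(2.92) ≈ 3203.28, V_7(2.92) ≈ 8551.85. The 7-ball is larger by a factor of 2.67.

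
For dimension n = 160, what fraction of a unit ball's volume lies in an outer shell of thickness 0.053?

1 - (1-0.053)^160 ≈ 0.999836 ≈ 99.9836%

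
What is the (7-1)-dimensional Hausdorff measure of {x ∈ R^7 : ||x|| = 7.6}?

|∂B_7(7.6)| ≈ 6.37323e+06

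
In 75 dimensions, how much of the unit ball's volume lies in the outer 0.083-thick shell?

Shell fraction = 1 - (1-0.083)^75 ≈ 0.998494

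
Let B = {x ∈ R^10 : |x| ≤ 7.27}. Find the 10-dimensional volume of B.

V_10(7.27) = π^(10/2) · (7.27)^10 / Γ(10/2 + 1) ≈ 1.05175e+09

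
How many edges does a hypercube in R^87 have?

The 87-cube has n·2^(n-1) = 87·2^86 = 87·77371252455336267181195264 = 6731298963614255244763987968 edges.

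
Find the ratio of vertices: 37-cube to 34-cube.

The 37-cube has 2^37 = 137438953472 vertices. The 34-cube has 2^34 = 17179869184 vertices. Ratio: 137438953472/17179869184 = 8.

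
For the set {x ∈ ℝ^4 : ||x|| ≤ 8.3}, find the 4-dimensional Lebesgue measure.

V_4(8.3) = π^(4/2) · (8.3)^4 / Γ(4/2 + 1) ≈ 23419.7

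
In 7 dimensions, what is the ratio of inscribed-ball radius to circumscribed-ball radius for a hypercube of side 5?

For an n-cube of any side s, the inradius is s/2 and the circumradius is s√n/2, so the ratio is 1/√7 ≈ 0.377964.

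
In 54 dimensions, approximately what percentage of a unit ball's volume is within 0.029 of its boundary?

1 - (1-0.029)^54 ≈ 0.795902 ≈ 79.59%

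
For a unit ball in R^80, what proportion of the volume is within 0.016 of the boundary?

Shell fraction = 1 - (1-0.016)^80 ≈ 0.724826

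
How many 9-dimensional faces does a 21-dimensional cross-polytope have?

Number of 9-faces = 2^(9+1) · C(21,9+1) = 1024 · 352716 = 361181184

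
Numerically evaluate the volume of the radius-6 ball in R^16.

The n-ball volume is π^(n/2)·r^n/Γ(n/2+1). With n=16, r=6: V = 2448880128·π^8/35 ≈ 6.63894e+11.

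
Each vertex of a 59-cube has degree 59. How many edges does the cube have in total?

The 59-cube has n·2^(n-1) = 59·2^58 = 59·288230376151711744 = 17005592192950992896 edges.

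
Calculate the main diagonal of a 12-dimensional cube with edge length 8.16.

||(8.16,8.16,...,8.16)|| = √(12)·8.16 ≈ 28.2671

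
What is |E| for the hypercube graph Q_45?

The 45-cube has n·2^(n-1) = 45·2^44 = 45·17592186044416 = 791648371998720 edges.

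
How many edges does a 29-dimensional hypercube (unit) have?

The 29-cube has n·2^(n-1) = 29·2^28 = 29·268435456 = 7784628224 edges.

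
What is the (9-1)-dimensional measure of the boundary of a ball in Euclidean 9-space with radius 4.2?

|∂B_9(4.2)| ≈ 2.87445e+06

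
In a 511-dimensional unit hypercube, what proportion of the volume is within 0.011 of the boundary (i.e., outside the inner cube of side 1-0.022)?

The inner cube has side 1-2·0.011 = 0.978 and volume (0.978)^511 ≈ 1.157e-05, so the shell holds 0.999988 of the volume.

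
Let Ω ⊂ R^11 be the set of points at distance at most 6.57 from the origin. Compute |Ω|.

Volume = π^{11/2}·(6.57)^11/Γ(13/2) ≈ 1.85491e+09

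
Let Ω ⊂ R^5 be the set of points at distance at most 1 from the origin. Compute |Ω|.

Volume = π^{5/2}·(1)^5/Γ(7/2) = 8·π^2/15 ≈ 5.26379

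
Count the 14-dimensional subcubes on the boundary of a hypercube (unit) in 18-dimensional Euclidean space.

An n-cube has C(n,k)·2^(n-k) k-faces. Here C(18,14)·2^4 = 3060·16 = 48960.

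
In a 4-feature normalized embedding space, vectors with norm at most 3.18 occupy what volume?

The n-ball volume is π^(n/2)·r^n/Γ(n/2+1). With n=4, r=3.18: V ≈ 504.636.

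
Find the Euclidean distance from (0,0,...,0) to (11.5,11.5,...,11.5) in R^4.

The space diagonal of an n-cube of side s is s√n. Here 11.5·√4 = 23.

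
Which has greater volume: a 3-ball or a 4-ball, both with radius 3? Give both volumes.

V_3(3) ≈ 113.097. V_4(3) ≈ 399.719. The 4-ball is larger.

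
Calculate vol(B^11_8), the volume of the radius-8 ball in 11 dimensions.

The n-ball volume is π^(n/2)·r^n/Γ(n/2+1). With n=11, r=8: V = 549755813888·π^5/10395 ≈ 1.61843e+10.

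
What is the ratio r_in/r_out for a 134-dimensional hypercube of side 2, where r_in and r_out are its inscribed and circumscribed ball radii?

Ratio = (s/2)/(s√134/2) = 134^(-1/2) ≈ 0.0863868.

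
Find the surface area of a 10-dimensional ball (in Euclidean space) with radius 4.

S_10(4) = 2·π^(10/2)·(4)^9 / Γ(10/2) = 65536·π^5/3 ≈ 6.6851e+06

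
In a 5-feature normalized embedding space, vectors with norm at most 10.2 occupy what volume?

The n-ball volume is π^(n/2)·r^n/Γ(n/2+1). With n=5, r=10.2: V ≈ 581165.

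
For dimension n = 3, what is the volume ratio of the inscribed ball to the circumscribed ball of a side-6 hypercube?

V_in / V_out = (r_in/r_out)^3 = (1/√3)^3 = 3^(-3/2) ≈ 0.19245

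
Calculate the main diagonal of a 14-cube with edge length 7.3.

Diagonal = √14 · 7.3 ≈ 27.3141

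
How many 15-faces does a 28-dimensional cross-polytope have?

f_15(28-orthoplex) = 2^16 · (28 choose 16) = 1993720135680.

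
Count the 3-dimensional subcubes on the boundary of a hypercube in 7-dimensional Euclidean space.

An n-cube has C(n,k)·2^(n-k) k-faces. Here C(7,3)·2^4 = 35·16 = 560.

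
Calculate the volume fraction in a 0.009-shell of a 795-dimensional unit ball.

1 - (1-0.009)^795 ≈ 0.999244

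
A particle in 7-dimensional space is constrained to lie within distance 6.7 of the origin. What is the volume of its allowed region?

The n-ball volume is π^(n/2)·r^n/Γ(n/2+1). With n=7, r=6.7: V ≈ 2.86354e+06.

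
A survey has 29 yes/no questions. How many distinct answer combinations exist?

Number of vertices = 2^29 = 536870912.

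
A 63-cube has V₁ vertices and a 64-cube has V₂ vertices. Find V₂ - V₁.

V₁ = 2^63 = 9223372036854775808. V₂ = 2^64 = 18446744073709551616. V₂ - V₁ = 9223372036854775808.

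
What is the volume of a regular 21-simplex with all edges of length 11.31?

V_21 = √(22) · 11.31^21 / (21! · 2^(21/2)) ≈ 0.840944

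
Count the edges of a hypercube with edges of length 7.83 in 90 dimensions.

Number of 1-faces = C(90,1)·2^(90-1) = 90·618970019642690137449562112 = 55707301767842112370460590080.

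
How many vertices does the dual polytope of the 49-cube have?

Number of vertices = 2n = 98.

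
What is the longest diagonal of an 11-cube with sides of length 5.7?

Diagonal = √11 · 5.7 ≈ 18.9048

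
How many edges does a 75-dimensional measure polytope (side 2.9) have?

Each of the 2^75 = 37778931862957161709568 vertices has degree 75; total edges = 75·2^75/2 = 1416709944860893564108800.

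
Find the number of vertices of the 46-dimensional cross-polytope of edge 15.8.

Number of vertices = 2n = 92.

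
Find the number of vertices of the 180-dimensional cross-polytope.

Number of vertices = 2n = 360.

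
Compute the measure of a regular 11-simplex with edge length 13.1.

V = (13.1^11 / 11!) · √((11+1) / 2^11) ≈ 3738.99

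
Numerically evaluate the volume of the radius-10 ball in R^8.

Volume = π^{8/2}·(10)^8/Γ(5) = 12500000·π^4/3 ≈ 4.05871e+08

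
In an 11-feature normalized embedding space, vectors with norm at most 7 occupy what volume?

The n-ball volume is π^(n/2)·r^n/Γ(n/2+1). With n=11, r=7: V = 18078415936·π^5/1485 ≈ 3.72549e+09.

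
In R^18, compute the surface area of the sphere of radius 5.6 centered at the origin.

S = n·V_n(r)/r = 18·V_18(5.6)/5.6 (volume-to-surface relation), giving 7.7456e+12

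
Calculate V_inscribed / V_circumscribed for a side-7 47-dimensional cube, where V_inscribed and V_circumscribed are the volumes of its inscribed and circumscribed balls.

V_in/V_out = n^(-n/2) = 47^(-47/2) ≈ 5.07809e-40.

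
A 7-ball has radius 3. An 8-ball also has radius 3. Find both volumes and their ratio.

V_7(3) ≈ 10333.1. V_8(3) ≈ 26629.2. Ratio V_7/V_8 ≈ 0.388.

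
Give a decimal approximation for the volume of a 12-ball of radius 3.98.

V_12(3.98) = π^(12/2) · (3.98)^12 / Γ(12/2 + 1) ≈ 2.10942e+07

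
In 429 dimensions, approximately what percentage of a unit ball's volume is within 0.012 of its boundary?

1 - (1-0.012)^429 ≈ 0.994367 ≈ 99.44%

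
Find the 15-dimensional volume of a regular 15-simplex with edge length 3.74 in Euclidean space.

V = (3.74^15 / 15!) · √((15+1) / 2^15) ≈ 6.62078e-06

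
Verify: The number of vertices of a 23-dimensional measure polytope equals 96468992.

False. The 23-cube has 2^23 = 8388608 vertices.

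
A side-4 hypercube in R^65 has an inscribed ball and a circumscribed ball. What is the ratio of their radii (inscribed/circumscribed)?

r_in / r_out = (4/2) / (4√65/2) = 1/√65 ≈ 0.124035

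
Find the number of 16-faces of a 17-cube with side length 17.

f_16(17-cube) = (17 choose 16) · 2^1 = 34.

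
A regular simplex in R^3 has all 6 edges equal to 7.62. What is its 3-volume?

Volume = (√2/12) · 7.62³ = 52.1433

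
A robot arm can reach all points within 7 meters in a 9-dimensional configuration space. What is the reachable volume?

V = 184473632·π^4/135 ≈ 1.33107e+08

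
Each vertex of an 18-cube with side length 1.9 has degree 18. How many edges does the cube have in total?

Number of 1-faces = C(18,1)·2^(18-1) = 18·131072 = 2359296.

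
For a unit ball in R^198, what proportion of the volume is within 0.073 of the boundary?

V(inner)/V(outer) = ((1-0.073)/1)^198 ≈ 3.032e-07, so the shell fraction is 0.9999996968.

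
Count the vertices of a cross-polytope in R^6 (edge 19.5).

Number of vertices = 2n = 12.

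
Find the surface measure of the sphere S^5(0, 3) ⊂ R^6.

S = n·V_n(r)/r = 6·V_6(3)/3 (volume-to-surface relation), giving 243·π^3 ≈ 7534.53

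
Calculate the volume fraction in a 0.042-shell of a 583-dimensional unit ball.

Shell fraction = 1 - (1-0.042)^583 ≈ 1 - 1.368e-11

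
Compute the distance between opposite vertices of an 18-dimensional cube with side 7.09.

The space diagonal of an n-cube of side s is s√n. Here 7.09·√18 ≈ 30.0803.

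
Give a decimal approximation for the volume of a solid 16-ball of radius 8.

The n-ball volume is π^(n/2)·r^n/Γ(n/2+1). With n=16, r=8: V = 2199023255552·π^8/315 ≈ 6.62397e+13.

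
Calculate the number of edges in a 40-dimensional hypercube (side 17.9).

Number of 1-faces = C(40,1)·2^(40-1) = 40·549755813888 = 21990232555520.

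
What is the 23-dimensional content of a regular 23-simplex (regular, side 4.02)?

V = (4.02^23 / 23!) · √((23+1) / 2^23) ≈ 5.16375e-12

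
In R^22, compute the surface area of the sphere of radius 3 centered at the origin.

S = n·V_n(r)/r = 22·V_22(3)/3 (volume-to-surface relation), giving 129140163·π^11/22400 ≈ 1.69614e+09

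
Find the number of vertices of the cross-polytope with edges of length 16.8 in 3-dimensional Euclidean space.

An n-cross-polytope has 2^(k+1)·C(n,k+1) k-faces. Here 2^1·C(3,1) = 2·3 = 6.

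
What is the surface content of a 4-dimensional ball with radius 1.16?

|∂B_4(1.16)| ≈ 30.8109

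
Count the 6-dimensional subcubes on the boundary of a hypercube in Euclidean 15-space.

An n-cube has C(n,k)·2^(n-k) k-faces. Here C(15,6)·2^9 = 5005·512 = 2562560.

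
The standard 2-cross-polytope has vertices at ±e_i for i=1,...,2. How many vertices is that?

Number of vertices = 2n = 4.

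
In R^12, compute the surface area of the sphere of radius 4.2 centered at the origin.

|∂B_12(4.2)| ≈ 1.14945e+08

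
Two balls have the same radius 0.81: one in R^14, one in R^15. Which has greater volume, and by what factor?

V_14(0.81) ≈ 0.0313624, V_15(0.81) ≈ 0.0161698. The 14-ball is larger by a factor of 1.94.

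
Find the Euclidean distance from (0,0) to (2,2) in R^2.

Diagonal = √2 · 2 ≈ 2.82843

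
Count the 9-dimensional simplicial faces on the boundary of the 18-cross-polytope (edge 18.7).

f_9(18-orthoplex) = 2^10 · (18 choose 10) = 44808192.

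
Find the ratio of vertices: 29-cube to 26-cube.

The 29-cube has 2^29 = 536870912 vertices. The 26-cube has 2^26 = 67108864 vertices. Ratio: 536870912/67108864 = 8.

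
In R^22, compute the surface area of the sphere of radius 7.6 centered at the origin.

|∂B_22(7.6)| ≈ 5.09332e+17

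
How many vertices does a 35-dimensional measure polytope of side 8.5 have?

Number of vertices = 2^35 = 34359738368.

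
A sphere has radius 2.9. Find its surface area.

The surface area of an n-ball is 2π^(n/2) r^(n-1) / Γ(n/2). For n=3, r=2.9: 4πr² = 4π·(2.9)² ≈ 105.683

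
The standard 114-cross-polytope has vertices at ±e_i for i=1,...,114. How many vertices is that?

An n-cross-polytope has 2n vertices; here n = 114, giving 228.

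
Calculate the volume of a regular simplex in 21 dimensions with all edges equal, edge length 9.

V = (9^21 / 21!) · √((21+1) / 2^21) ≈ 0.00693658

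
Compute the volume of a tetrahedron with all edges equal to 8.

Volume = (√2/12) · 8³ = 60.3398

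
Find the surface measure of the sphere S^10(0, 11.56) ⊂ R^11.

S_11(11.56) = 2·π^(11/2)·(11.56)^10 / Γ(11/2) ≈ 8.83234e+11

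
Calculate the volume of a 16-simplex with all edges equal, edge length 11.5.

V_16 = √(17) · 11.5^16 / (16! · 2^(16/2)) ≈ 72.0328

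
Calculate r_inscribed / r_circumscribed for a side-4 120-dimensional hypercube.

For an n-cube of any side s, the inradius is s/2 and the circumradius is s√n/2, so the ratio is 1/√120 ≈ 0.0912871.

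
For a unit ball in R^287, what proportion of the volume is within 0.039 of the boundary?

Shell fraction = 1 - (1-0.039)^287 ≈ 0.999989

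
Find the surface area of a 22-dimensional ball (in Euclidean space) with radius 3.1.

S = n·V_n(r)/r = 22·V_22(3.1)/3.1 (volume-to-surface relation), giving 3.37685e+09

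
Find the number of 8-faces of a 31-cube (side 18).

Choose 8 of 31 axes to span the face (C(31,8) = 7888725 ways), then fix each of the remaining 23 coordinates at one of its two extreme values (2^23 = 8388608 ways): 7888725·8388608 = 66175421644800.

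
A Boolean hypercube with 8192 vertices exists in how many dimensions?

2^n = 8192 ⇒ n = log_2(8192) = 13.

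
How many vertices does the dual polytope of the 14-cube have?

An n-cross-polytope has 2n vertices; here n = 14, giving 28.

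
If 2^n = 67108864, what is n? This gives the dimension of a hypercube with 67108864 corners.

Since 2^n = 67108864, we have n = 26.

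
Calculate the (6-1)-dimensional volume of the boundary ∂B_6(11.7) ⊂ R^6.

The surface area of an n-ball is 2π^(n/2) r^(n-1) / Γ(n/2). For n=6, r=11.7: 6.79797e+06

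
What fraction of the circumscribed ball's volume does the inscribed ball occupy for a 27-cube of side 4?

V_in / V_out = (r_in/r_out)^27 = (1/√27)^27 = 27^(-27/2) ≈ 4.74886e-20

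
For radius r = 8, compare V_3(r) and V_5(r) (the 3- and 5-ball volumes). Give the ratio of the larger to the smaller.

V_3(8) ≈ 2144.66, V_5(8) ≈ 172484. The 5-ball is larger by a factor of 80.42.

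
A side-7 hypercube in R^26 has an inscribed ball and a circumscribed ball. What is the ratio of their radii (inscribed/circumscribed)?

r_in / r_out = (7/2) / (7√26/2) = 1/√26 ≈ 0.196116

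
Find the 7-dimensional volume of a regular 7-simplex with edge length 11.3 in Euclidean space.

Volume = 11.3^7 · √(8/2^7) / 7! ≈ 1166.97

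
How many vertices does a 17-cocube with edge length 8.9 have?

Each 0-face is the convex hull of 1 vertex, one chosen as ±e_i from each of 1 distinct axis: 2^1·C(17,1) = 34.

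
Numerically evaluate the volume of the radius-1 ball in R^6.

V = π^3/6 ≈ 5.16771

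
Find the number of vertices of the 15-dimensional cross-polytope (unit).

The vertices are ±e_1, ..., ±e_15, so there are 2·15 = 30.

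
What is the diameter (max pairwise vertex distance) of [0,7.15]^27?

The space diagonal of an n-cube of side s is s√n. Here 7.15·√27 ≈ 37.1525.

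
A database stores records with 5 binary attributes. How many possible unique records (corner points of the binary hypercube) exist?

An n-cube has 2^n vertices; for n = 5 that is 2^5 = 32.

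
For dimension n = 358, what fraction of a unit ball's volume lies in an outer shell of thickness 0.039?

1 - (1-0.039)^358 ≈ 0.9999993469 ≈ 99.999935%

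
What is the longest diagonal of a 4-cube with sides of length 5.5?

||(5.5,5.5,...,5.5)|| = √(4)·5.5 = 11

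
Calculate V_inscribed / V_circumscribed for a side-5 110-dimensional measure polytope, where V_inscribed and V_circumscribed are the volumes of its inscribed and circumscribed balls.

V_in / V_out = (r_in/r_out)^110 = (1/√110)^110 = 110^(-110/2) ≈ 5.28935e-113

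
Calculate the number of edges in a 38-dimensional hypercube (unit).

The 38-cube has n·2^(n-1) = 38·2^37 = 38·137438953472 = 5222680231936 edges.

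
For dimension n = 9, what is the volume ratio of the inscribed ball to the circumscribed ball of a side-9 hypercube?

Volume scales as r^n, and r_in/r_out = 1/√9, giving (1/√9)^9 ≈ 5.08053e-05.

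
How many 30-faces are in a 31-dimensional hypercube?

An n-cube has C(n,k)·2^(n-k) k-faces. Here C(31,30)·2^1 = 31·2 = 62.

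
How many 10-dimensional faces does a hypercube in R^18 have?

f_10(18-cube) = (18 choose 10) · 2^8 = 11202048.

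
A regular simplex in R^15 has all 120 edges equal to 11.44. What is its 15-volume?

For a regular n-simplex with edge a, V = (a^n / n!)·√((n+1)/2^n). With a=11.44, n=15: V ≈ 127.123.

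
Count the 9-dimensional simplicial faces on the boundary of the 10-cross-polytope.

f_9(10-orthoplex) = 2^10 · (10 choose 10) = 1024.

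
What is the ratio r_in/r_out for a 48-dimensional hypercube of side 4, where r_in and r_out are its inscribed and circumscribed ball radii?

For an n-cube of any side s, the inradius is s/2 and the circumradius is s√n/2, so the ratio is 1/√48 ≈ 0.144338.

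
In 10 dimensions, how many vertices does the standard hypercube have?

Number of vertices = 2^10 = 1024.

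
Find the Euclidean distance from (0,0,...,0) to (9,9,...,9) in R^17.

||(9,9,...,9)|| = √(17)·9 ≈ 37.108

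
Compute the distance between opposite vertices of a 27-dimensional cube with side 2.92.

Diagonal = √27 · 2.92 ≈ 15.1728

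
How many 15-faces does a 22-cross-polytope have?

Each 15-face is the convex hull of 16 vertices, one chosen as ±e_i from each of 16 distinct axes: 2^16·C(22,16) = 4889837568.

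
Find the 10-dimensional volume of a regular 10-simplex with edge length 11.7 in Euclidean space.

Volume = 11.7^10 · √(11/2^10) / 10! ≈ 1372.91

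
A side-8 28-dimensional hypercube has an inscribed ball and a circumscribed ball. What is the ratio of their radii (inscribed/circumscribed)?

r_in / r_out = (8/2) / (8√28/2) = 1/√28 ≈ 0.188982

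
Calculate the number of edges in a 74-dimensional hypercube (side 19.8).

The 74-cube has n·2^(n-1) = 74·2^73 = 74·9444732965739290427392 = 698910239464707491627008 edges.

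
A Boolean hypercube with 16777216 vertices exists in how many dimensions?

2^n = 16777216 ⇒ n = log_2(16777216) = 24.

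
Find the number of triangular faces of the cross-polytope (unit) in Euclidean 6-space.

An n-cross-polytope has 2^(k+1)·C(n,k+1) k-faces. Here 2^3·C(6,3) = 8·20 = 160.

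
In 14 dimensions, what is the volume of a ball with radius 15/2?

Volume = π^{14/2}·(15/2)^14/Γ(8) = 648731689453125·π^7/1835008 ≈ 1.06777e+12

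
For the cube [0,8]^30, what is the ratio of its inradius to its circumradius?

Ratio = (s/2)/(s√30/2) = 30^(-1/2) ≈ 0.182574.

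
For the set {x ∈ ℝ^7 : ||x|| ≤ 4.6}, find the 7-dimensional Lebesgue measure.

V_7(4.6) = π^(7/2) · (4.6)^7 / Γ(7/2 + 1) ≈ 205914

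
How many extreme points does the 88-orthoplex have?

The vertices are ±e_1, ..., ±e_88, so there are 2·88 = 176.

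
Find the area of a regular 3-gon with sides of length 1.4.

Area = (√3/4) · 1.4² = 0.848705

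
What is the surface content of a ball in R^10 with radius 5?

S_10(5) = 2·π^(10/2)·(5)^9 / Γ(10/2) = 1953125·π^5/12 ≈ 4.98079e+07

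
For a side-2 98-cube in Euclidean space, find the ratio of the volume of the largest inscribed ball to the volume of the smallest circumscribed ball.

V_in/V_out = n^(-n/2) = 98^(-98/2) ≈ 2.69105e-98.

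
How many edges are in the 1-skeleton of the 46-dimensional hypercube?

An n-cube has n·2^(n-1) edges. With n = 46: 46·35184372088832 = 1618481116086272.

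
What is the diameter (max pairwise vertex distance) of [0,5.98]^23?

The space diagonal of an n-cube of side s is s√n. Here 5.98·√23 ≈ 28.6791.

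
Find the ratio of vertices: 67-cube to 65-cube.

The 67-cube has 2^67 = 147573952589676412928 vertices. The 65-cube has 2^65 = 36893488147419103232 vertices. Ratio: 147573952589676412928/36893488147419103232 = 4.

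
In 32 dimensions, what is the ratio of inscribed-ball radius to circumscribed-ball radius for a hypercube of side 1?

r_in = 1/2 (half the side); r_out = 1√32/2 (half the diagonal). Ratio = 1/√32 ≈ 0.176777.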